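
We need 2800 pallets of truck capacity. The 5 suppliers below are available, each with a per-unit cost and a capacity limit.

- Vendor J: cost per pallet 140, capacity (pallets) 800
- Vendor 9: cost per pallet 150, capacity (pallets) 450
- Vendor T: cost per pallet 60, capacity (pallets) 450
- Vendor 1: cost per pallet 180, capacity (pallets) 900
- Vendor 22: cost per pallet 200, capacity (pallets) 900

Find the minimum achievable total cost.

Cheapest first:
Vendor T (60): use full 450 → 2350 pallets to go.
Vendor J at 140: take all 800 pallets → 1550 still needed.
Vendor 9 at 150: take all 450 pallets → 1100 still needed.
Vendor 1 at 180: take all 900 pallets → 200 still needed.
Vendor 22 at 200: take 200 of its 900 → requirement met.
Cost = 450×60 + 800×140 + 450×150 + 900×180 + 200×200 = 408500.

408500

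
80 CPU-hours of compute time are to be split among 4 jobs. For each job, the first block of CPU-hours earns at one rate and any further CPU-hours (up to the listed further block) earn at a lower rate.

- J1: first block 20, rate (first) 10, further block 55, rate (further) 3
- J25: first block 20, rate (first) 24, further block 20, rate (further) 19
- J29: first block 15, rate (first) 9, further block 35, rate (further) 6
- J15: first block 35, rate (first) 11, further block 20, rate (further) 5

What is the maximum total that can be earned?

Rank every tier by rate: J25/first 24 > J25/second 19 > J15/first 11 > J1/first 10 > J29/first 9 > J29/second 6 > J15/second 5 > J1/second 3.
Fill J25 first block (20 at 24) — 60 left.
J25/second (19): +20 — 40 left.
Fill J15 first block (35 at 11) — 5 left.
J1 first at 10: only 5 left, fill 5.
Total = 24×20 + 19×20 + 11×35 + 10×5 = 1295.

1295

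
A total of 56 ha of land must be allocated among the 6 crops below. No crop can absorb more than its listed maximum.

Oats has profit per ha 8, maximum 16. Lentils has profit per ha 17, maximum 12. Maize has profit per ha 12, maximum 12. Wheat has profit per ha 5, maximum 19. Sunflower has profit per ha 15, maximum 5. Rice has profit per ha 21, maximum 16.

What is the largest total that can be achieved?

Order the crops by profit per ha: Rice 21 > Lentils 17 > Sunflower 15 > Maize 12 > Oats 8 > Wheat 5.
Give Rice 16 to hit its cap of 16 ; 40 left.
Give Lentils 12 to hit its cap of 12 ; 28 left.
Give Sunflower 5 to hit its cap of 5 ; 23 left.
Maize takes 12 to reach its cap of 12 ; 11 left.
Oats: +11 (room for 16) → 11. Pool exhausted.
Total = 8×11 + 17×12 + 12×12 + 15×5 + 21×16 = 847.

847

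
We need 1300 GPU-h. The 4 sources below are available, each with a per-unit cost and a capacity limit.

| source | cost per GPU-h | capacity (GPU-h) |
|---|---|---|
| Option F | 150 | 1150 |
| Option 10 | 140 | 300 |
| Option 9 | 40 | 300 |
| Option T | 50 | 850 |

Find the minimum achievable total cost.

75500

Fill from the cheapest source first.
Option 9 (40): use full 300 — 1000 GPU-h to go.
Option T (50): use full 850 — 150 GPU-h to go.
Option 10 (140): take the remaining 150 — done.
Option F: unused.
Cost = 300×40 + 850×50 + 150×140 = 75500.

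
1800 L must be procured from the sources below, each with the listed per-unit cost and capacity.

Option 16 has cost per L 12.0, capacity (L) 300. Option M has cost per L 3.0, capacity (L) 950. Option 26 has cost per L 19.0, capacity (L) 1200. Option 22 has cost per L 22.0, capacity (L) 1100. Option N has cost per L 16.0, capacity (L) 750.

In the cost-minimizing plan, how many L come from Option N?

550

Cheapest first:
Option M (3.0): use full 950 → 850 L to go.
Option 16 (12.0): use full 300 → 550 L to go.
Option N at 16.0: take 550 of its 750 → requirement met.
Option 26, Option 22: unused.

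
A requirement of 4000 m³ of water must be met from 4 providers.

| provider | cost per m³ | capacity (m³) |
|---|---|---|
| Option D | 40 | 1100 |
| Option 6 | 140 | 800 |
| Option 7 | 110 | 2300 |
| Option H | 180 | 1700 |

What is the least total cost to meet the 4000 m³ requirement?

Fill from the cheapest provider first.
Take 1100 from Option D at 40 → need 2900 more.
Take 2300 from Option 7 at 110 → need 600 more.
Option 6 (140): take the remaining 600 → done.
Option H: unused.
Cost = 1100×40 + 2300×110 + 600×140 = 381000.

381000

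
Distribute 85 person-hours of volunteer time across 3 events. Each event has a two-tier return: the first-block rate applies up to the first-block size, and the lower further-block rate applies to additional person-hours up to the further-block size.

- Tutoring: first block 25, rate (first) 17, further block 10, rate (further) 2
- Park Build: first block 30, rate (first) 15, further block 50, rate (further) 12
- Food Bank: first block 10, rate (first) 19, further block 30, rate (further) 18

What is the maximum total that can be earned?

Treat each block as its own option and order by rate: Food Bank/tier1 19 > Food Bank/tier2 18 > Tutoring/tier1 17 > Park Build/tier1 15 > Park Build/tier2 12 > Tutoring/tier2 2.
Fill Food Bank tier1 block (10 at 19) → 75 left.
Food Bank/tier2 (18): +30 → 45 left.
Tutoring/tier1 (17): +25 → 20 left.
20 remain; put them into Park Build tier1 at 15.
Total = 19×10 + 18×30 + 17×25 + 15×20 = 1455.

1455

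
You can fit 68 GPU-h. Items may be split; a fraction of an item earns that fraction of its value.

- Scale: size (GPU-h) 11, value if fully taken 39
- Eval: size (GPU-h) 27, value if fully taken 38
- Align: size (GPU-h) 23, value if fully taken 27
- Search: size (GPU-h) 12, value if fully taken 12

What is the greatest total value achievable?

111

Best value per unit of size first: Scale 39/11≈3.55, Eval 38/27≈1.41, Align 27/23≈1.17, Search 12/12≈1.
All 11 GPU-h of Scale fit (value 39) ; 57 remain.
Take all of Eval (27 GPU-h, value 38) ; 30 GPU-h left.
Take all of Align (23 GPU-h, value 27) ; 7 GPU-h left.
Fill the last 7 GPU-h with part of Search: 7/12 of it earns 7.
Total value = 111.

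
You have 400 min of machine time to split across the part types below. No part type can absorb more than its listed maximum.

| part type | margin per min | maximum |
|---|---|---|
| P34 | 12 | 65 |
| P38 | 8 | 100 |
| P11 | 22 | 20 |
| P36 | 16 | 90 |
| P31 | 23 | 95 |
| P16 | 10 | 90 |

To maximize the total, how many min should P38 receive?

Order the part types by margin per min: P31 23 > P11 22 > P36 16 > P34 12 > P16 10 > P38 8.
P31 takes 95 to reach its cap of 95 ; 305 left.
Give P11 20 to hit its cap of 20 ; 285 left.
P36: +90 to 90 (cap) ; 195 left.
Give P34 65 to hit its cap of 65 ; 130 left.
P16: +90 to 90 (cap) ; 40 left.
P38 has room for 100 but only 40 remain, so it gets 40.

40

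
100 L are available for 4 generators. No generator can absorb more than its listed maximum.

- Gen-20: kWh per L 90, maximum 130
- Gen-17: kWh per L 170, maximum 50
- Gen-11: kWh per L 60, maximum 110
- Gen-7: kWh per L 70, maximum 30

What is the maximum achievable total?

13000

Highest kWh per L first: Gen-17 170 > Gen-20 90 > Gen-7 70 > Gen-11 60.
Give Gen-17 50 to hit its cap of 50 → 50 left.
Gen-20 has room for 130 but only 50 remain, so it gets 50.
Total = 90×50 + 170×50 = 13000.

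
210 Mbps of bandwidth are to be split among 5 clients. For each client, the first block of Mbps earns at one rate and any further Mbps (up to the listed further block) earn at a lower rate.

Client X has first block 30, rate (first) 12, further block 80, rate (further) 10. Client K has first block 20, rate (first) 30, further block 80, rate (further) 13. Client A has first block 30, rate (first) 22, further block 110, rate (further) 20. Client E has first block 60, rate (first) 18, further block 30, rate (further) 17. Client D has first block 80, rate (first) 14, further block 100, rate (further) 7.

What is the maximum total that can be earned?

4360

Treat each block as its own option and order by rate: Client K/T1 30 > Client A/T1 22 > Client A/T2 20 > Client E/T1 18 > Client E/T2 17 > Client D/T1 14 > Client K/T2 13 > Client X/T1 12 > Client X/T2 10 > Client D/T2 7.
Fill Client K T1 block (20 at 30) — 190 left.
Fill Client A T1 block (30 at 22) — 160 left.
Fill Client A T2 block (110 at 20) — 50 left.
Client E/T1: +50 of 60 at 18; pool empty.
Total = 30×20 + 22×30 + 20×110 + 18×50 = 4360.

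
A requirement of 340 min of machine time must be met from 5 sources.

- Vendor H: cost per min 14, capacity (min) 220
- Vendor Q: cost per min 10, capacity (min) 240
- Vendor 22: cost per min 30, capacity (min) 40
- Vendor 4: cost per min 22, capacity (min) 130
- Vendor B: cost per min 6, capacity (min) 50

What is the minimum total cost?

3400

Use sources in increasing cost order.
Take 50 from Vendor B at 6 → need 290 more.
Take 240 from Vendor Q at 10 → need 50 more.
Vendor H at 14: take 50 of its 220 → requirement met.
Vendor 4, Vendor 22: unused.
Cost = 50×6 + 240×10 + 50×14 = 3400.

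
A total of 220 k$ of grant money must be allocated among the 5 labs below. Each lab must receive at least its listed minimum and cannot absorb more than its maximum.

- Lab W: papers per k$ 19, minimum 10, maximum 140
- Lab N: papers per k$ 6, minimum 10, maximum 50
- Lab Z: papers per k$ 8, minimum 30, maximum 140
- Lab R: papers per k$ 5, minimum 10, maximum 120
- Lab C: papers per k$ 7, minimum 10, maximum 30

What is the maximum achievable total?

Meeting every minimum uses 10+10+30+10+10 = 70 k$, leaving 150.
Highest papers per k$ first: Lab W 19 > Lab Z 8 > Lab C 7 > Lab N 6 > Lab R 5.
Lab W takes 130 more to reach its cap of 140 ; 20 left.
Only 20 left; Lab Z takes them to reach 50.
Total = 19×140 + 6×10 + 8×50 + 5×10 + 7×10 = 3240.

3240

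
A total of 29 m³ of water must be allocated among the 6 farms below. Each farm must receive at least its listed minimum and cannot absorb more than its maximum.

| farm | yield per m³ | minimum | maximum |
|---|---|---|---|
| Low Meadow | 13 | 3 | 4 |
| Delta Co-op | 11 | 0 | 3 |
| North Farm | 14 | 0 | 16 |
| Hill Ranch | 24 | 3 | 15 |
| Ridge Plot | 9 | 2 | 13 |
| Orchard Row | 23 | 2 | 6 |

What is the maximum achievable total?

597

Meeting every minimum uses 3+0+0+3+2+2 = 10 m³, leaving 19.
Rank by yield per m³: Hill Ranch 24 > Orchard Row 23 > North Farm 14 > Low Meadow 13 > Delta Co-op 11 > Ridge Plot 9.
Give Hill Ranch 12 more to hit its cap of 15 → 7 left.
Orchard Row takes 4 more to reach its cap of 6 → 3 left.
Only 3 left; North Farm takes them to reach 3.
Total = 13×3 + 14×3 + 24×15 + 9×2 + 23×6 = 597.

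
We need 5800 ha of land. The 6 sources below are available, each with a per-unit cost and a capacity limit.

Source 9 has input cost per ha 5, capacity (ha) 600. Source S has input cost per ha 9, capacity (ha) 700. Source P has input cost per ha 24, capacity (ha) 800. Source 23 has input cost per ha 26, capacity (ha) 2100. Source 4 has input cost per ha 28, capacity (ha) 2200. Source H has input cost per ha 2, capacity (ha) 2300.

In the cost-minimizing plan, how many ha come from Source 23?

Cheapest first:
Source H (2): use full 2300 ; 3500 ha to go.
Source 9 at 5: take all 600 ha ; 2900 still needed.
Source S (9): use full 700 ; 2200 ha to go.
Source P at 24: take all 800 ha ; 1400 still needed.
Take 1400 from Source 23 at 26 to finish.
Source 4: unused.

1400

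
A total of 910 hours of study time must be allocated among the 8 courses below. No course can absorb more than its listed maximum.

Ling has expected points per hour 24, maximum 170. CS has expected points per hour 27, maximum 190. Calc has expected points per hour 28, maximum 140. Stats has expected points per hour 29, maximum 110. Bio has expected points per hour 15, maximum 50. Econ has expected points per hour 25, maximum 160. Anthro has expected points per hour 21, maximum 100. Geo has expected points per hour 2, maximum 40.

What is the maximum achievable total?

23020

Order the courses by expected points per hour: Stats 29 > Calc 28 > CS 27 > Econ 25 > Ling 24 > Anthro 21 > Bio 15 > Geo 2.
Stats takes 110 to reach its cap of 110 — 800 left.
Calc: +140 to 140 (cap) — 660 left.
CS: +190 to 190 (cap) — 470 left.
Give Econ 160 to hit its cap of 160 — 310 left.
Ling takes 170 to reach its cap of 170 — 140 left.
Give Anthro 100 to hit its cap of 100 — 40 left.
Bio: +40 (room for 50) → 40. Pool exhausted.
Total = 24×170 + 27×190 + 28×140 + 29×110 + 15×40 + 25×160 + 21×100 = 23020.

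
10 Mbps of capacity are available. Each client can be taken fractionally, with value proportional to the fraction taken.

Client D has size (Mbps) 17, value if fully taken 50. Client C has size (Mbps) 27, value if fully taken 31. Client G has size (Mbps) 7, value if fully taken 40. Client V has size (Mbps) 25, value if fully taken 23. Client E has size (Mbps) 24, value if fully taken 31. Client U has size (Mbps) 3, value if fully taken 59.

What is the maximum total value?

Best value per unit of size first: Client U 59/3≈19.7, Client G 40/7≈5.71, Client D 50/17≈2.94, Client E 31/24≈1.29, Client C 31/27≈1.15, Client V 23/25≈0.92.
All 3 Mbps of Client U fit (value 59) — 7 remain.
All 7 Mbps of Client G fit (value 40) — 0 remain.
Total value = 99.

99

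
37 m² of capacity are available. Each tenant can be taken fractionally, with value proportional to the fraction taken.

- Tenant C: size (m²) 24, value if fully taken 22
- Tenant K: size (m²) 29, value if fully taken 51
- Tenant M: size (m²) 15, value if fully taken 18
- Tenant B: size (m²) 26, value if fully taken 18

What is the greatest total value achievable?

60.6

Sort by value density: Tenant K 51/29≈1.76, Tenant M 18/15≈1.2, Tenant C 22/24≈0.917, Tenant B 18/26≈0.692.
All 29 m² of Tenant K fit (value 51) → 8 remain.
8 m² left: a 8/15 share of Tenant M gives 18×8/15 = 9.6.
Total value = 60.6.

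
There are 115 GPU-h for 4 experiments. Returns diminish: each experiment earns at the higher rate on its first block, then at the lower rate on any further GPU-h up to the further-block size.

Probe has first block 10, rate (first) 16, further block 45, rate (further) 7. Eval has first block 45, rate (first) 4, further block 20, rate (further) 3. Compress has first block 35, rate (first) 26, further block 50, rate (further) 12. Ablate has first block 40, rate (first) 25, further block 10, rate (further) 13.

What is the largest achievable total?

Rank every tier by rate: Compress/first 26 > Ablate/first 25 > Probe/first 16 > Ablate/second 13 > Compress/second 12 > Probe/second 7 > Eval/first 4 > Eval/second 3.
Fill Compress first block (35 at 26) ; 80 left.
Ablate first at 25: fill all 40 ; 40 left.
Probe first at 16: fill all 10 ; 30 left.
Ablate second at 13: fill all 10 ; 20 left.
20 remain; put them into Compress second at 12.
Total = 26×35 + 25×40 + 16×10 + 13×10 + 12×20 = 2440.

2440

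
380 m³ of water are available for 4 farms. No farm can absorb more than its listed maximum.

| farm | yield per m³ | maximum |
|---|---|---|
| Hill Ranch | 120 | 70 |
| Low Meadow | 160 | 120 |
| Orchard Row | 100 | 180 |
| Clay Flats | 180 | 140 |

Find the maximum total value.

57800

Rank by yield per m³: Clay Flats 180 > Low Meadow 160 > Hill Ranch 120 > Orchard Row 100.
Clay Flats: +140 to 140 (cap) → 240 left.
Low Meadow: +120 to 120 (cap) → 120 left.
Give Hill Ranch 70 to hit its cap of 70 → 50 left.
Only 50 left; Orchard Row takes them to reach 50.
Total = 120×70 + 160×120 + 100×50 + 180×140 = 57800.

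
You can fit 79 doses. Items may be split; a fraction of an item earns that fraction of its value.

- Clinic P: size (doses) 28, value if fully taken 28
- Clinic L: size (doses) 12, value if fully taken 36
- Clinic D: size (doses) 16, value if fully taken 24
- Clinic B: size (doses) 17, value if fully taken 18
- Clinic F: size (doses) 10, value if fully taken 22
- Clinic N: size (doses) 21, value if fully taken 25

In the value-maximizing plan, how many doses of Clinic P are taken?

Rank by value-to-size ratio: Clinic L 36/12≈3, Clinic F 22/10≈2.2, Clinic D 24/16≈1.5, Clinic N 25/21≈1.19, Clinic B 18/17≈1.06, Clinic P 28/28≈1.
Take all of Clinic L (12 doses, value 36) — 67 doses left.
All 10 doses of Clinic F fit (value 22) — 57 remain.
All 16 doses of Clinic D fit (value 24) — 41 remain.
All 21 doses of Clinic N fit (value 25) — 20 remain.
Take all of Clinic B (17 doses, value 18) — 3 doses left.
3 doses left: a 3/28 share of Clinic P gives 28×3/28 = 3.

3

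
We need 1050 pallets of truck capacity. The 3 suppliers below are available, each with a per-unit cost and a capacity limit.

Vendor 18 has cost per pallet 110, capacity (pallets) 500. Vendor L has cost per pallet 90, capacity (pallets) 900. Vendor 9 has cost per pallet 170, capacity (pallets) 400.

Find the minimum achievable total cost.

97500

Cheapest first:
Take 900 from Vendor L at 90 — need 150 more.
Vendor 18 (110): take the remaining 150 — done.
Vendor 9: unused.
Cost = 900×90 + 150×110 = 97500.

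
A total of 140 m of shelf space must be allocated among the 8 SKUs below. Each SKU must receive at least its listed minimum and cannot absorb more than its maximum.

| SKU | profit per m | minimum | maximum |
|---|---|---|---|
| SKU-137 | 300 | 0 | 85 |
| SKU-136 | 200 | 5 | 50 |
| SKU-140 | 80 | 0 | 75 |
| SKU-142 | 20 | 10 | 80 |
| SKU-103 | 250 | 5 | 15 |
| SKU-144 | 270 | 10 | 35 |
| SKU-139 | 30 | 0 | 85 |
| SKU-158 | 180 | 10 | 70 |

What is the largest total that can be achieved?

36500

Meeting every minimum uses 0+5+0+10+5+10+0+10 = 40 m, leaving 100.
Highest profit per m first: SKU-137 300 > SKU-144 270 > SKU-103 250 > SKU-136 200 > SKU-158 180 > SKU-140 80 > SKU-139 30 > SKU-142 20.
SKU-137: +85 to 85 (cap) — 15 left.
SKU-144: +15 (room for 25) → 25. Pool exhausted.
Total = 300×85 + 200×5 + 20×10 + 250×5 + 270×25 + 180×10 = 36500.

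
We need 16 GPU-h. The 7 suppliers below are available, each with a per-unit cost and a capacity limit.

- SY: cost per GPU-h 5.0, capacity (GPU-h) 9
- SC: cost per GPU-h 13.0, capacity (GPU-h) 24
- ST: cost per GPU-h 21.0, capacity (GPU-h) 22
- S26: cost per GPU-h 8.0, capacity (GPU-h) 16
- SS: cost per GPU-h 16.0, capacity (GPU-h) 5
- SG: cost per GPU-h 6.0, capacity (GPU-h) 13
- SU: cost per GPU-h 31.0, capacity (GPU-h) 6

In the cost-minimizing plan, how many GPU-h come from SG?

Cheapest first:
SY at 5.0: take all 9 GPU-h → 7 still needed.
Take 7 from SG at 6.0 to finish.
S26, SC, SS, ST, SU: unused.

7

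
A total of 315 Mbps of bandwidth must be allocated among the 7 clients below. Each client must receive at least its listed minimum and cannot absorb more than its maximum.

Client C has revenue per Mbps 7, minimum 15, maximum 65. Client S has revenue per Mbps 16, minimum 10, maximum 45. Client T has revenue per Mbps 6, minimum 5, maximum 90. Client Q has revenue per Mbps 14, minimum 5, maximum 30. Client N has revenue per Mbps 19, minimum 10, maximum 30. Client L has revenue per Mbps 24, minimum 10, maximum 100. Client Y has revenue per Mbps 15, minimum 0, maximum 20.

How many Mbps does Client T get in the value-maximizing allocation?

Meeting every minimum uses 15+10+5+5+10+10+0 = 55 Mbps, leaving 260.
Order the clients by revenue per Mbps: Client L 24 > Client N 19 > Client S 16 > Client Y 15 > Client Q 14 > Client C 7 > Client T 6.
Client L takes 90 more to reach its cap of 100 → 170 left.
Client N takes 20 more to reach its cap of 30 → 150 left.
Client S takes 35 more to reach its cap of 45 → 115 left.
Give Client Y 20 more to hit its cap of 20 → 95 left.
Give Client Q 25 more to hit its cap of 30 → 70 left.
Client C: +50 to 65 (cap) → 20 left.
Client T has room for 85 more but only 20 remain, so it gets 25.

25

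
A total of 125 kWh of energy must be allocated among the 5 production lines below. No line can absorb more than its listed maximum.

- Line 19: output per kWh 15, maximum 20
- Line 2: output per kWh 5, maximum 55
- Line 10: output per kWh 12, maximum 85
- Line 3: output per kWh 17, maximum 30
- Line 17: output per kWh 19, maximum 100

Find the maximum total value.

Order the production lines by output per kWh: Line 17 19 > Line 3 17 > Line 19 15 > Line 10 12 > Line 2 5.
Line 17 takes 100 to reach its cap of 100 → 25 left.
Line 3: +25 (room for 30) → 25. Pool exhausted.
Total = 17×25 + 19×100 = 2325.

2325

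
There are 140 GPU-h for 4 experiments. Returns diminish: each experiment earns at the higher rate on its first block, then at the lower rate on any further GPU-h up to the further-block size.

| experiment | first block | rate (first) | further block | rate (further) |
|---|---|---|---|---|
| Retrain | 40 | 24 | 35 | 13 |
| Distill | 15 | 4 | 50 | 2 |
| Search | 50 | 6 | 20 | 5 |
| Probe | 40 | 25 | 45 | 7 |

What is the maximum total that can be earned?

2590

Order all 8 blocks by rate: Probe/first 25 > Retrain/first 24 > Retrain/second 13 > Probe/second 7 > Search/first 6 > Search/second 5 > Distill/first 4 > Distill/second 2.
Probe/first (25): +40 — 100 left.
Retrain/first (24): +40 — 60 left.
Retrain/second (13): +35 — 25 left.
25 remain; put them into Probe second at 7.
Total = 25×40 + 24×40 + 13×35 + 7×25 = 2590.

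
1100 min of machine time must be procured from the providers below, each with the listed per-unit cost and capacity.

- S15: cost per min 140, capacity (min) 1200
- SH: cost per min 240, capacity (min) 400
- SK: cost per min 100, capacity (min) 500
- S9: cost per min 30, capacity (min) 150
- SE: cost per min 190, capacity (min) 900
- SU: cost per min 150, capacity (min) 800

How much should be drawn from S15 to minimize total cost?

Cheapest first:
Take 150 from S9 at 30 — need 950 more.
Take 500 from SK at 100 — need 450 more.
S15 (140): take the remaining 450 — done.
SU, SE, SH: unused.

450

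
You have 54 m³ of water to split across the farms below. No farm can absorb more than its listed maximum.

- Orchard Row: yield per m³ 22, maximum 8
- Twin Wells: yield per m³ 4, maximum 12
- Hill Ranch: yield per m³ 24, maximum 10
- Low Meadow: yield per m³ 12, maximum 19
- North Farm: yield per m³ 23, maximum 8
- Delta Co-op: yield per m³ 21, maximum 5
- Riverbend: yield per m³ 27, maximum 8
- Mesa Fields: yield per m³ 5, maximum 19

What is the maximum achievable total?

Order the farms by yield per m³: Riverbend 27 > Hill Ranch 24 > North Farm 23 > Orchard Row 22 > Delta Co-op 21 > Low Meadow 12 > Mesa Fields 5 > Twin Wells 4.
Give Riverbend 8 to hit its cap of 8 → 46 left.
Hill Ranch: +10 to 10 (cap) → 36 left.
Give North Farm 8 to hit its cap of 8 → 28 left.
Give Orchard Row 8 to hit its cap of 8 → 20 left.
Delta Co-op takes 5 to reach its cap of 5 → 15 left.
Low Meadow: +15 (room for 19) → 15. Pool exhausted.
Total = 22×8 + 24×10 + 12×15 + 23×8 + 21×5 + 27×8 = 1101.

1101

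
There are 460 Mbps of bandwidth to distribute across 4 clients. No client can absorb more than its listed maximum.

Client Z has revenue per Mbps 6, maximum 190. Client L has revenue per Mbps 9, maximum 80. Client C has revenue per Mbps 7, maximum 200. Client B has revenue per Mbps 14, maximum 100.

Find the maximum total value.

4000

Order the clients by revenue per Mbps: Client B 14 > Client L 9 > Client C 7 > Client Z 6.
Client B takes 100 to reach its cap of 100 → 360 left.
Client L takes 80 to reach its cap of 80 → 280 left.
Client C takes 200 to reach its cap of 200 → 80 left.
Client Z has room for 190 but only 80 remain, so it gets 80.
Total = 6×80 + 9×80 + 7×200 + 14×100 = 4000.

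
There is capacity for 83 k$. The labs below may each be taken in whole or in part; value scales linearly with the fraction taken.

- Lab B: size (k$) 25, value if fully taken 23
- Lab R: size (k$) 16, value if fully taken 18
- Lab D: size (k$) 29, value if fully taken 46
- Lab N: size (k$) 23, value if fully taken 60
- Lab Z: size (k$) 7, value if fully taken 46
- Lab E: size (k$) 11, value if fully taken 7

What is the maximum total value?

177.36

Sort by value density: Lab Z 46/7≈6.57, Lab N 60/23≈2.61, Lab D 46/29≈1.59, Lab R 18/16≈1.12, Lab B 23/25≈0.92, Lab E 7/11≈0.636.
Lab Z: take in full, 7 k$ for value 46 ; 76 left.
Take all of Lab N (23 k$, value 60) ; 53 k$ left.
Take all of Lab D (29 k$, value 46) ; 24 k$ left.
All 16 k$ of Lab R fit (value 18) ; 8 remain.
Fill the last 8 k$ with part of Lab B: 8/25 of it earns 7.36.
Total value = 177.36.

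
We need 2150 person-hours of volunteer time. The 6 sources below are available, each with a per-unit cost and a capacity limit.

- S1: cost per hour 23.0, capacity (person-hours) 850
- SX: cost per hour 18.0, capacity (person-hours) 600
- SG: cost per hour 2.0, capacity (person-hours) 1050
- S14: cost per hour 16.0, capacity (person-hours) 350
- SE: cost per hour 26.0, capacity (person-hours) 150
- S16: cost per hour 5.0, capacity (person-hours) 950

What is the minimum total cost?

Cheapest first:
SG (2.0): use full 1050 → 1100 person-hours to go.
S16 (5.0): use full 950 → 150 person-hours to go.
Take 150 from S14 at 16.0 to finish.
SX, S1, SE: unused.
Cost = 1050×2.0 + 950×5.0 + 150×16.0 = 9250.

9250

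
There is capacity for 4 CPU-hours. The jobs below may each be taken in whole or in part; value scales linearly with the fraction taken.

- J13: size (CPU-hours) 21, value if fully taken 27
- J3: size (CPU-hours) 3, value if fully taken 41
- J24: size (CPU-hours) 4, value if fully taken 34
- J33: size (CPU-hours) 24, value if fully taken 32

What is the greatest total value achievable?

49.5

Rank by value-to-size ratio: J3 41/3≈13.7, J24 34/4≈8.5, J33 32/24≈1.33, J13 27/21≈1.29.
Take all of J3 (3 CPU-hours, value 41) — 1 CPU-hours left.
Only 1 CPU-hours remain; take 1/4 of J24 for value 34×1/4 = 8.5.
Total value = 49.5.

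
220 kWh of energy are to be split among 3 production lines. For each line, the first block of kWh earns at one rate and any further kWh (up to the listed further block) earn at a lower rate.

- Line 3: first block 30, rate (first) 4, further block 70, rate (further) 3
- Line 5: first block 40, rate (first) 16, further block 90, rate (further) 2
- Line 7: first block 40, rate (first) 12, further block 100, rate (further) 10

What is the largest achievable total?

Order all 6 blocks by rate: Line 5/first 16 > Line 7/first 12 > Line 7/second 10 > Line 3/first 4 > Line 3/second 3 > Line 5/second 2.
Line 5 first at 16: fill all 40 ; 180 left.
Line 7 first at 12: fill all 40 ; 140 left.
Line 7 second at 10: fill all 100 ; 40 left.
Fill Line 3 first block (30 at 4) ; 10 left.
Line 3/second: +10 of 70 at 3; pool empty.
Total = 16×40 + 12×40 + 10×100 + 4×30 + 3×10 = 2270.

2270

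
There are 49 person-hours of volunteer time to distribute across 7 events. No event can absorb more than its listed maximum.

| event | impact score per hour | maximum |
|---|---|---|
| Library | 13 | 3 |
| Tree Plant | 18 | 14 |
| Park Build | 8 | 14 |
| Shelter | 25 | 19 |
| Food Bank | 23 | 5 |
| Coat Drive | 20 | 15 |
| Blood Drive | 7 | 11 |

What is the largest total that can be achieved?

1070

Highest impact score per hour first: Shelter 25 > Food Bank 23 > Coat Drive 20 > Tree Plant 18 > Library 13 > Park Build 8 > Blood Drive 7.
Give Shelter 19 to hit its cap of 19 ; 30 left.
Food Bank: +5 to 5 (cap) ; 25 left.
Give Coat Drive 15 to hit its cap of 15 ; 10 left.
Only 10 left; Tree Plant takes them to reach 10.
Total = 18×10 + 25×19 + 23×5 + 20×15 = 1070.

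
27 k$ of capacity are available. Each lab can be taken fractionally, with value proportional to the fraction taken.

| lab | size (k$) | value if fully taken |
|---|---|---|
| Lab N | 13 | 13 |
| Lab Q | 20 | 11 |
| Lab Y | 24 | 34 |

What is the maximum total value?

Best value per unit of size first: Lab Y 34/24≈1.42, Lab N 13/13≈1, Lab Q 11/20≈0.55.
All 24 k$ of Lab Y fit (value 34) — 3 remain.
Fill the last 3 k$ with part of Lab N: 3/13 of it earns 3.
Total value = 37.

37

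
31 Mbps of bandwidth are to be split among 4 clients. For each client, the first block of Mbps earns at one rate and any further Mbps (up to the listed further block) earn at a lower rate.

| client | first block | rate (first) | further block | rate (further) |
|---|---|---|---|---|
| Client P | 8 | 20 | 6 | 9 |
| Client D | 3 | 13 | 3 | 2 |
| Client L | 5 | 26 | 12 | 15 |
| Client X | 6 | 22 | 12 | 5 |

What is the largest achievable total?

Rank every tier by rate: Client L/first 26 > Client X/first 22 > Client P/first 20 > Client L/second 15 > Client D/first 13 > Client P/second 9 > Client X/second 5 > Client D/second 2.
Client L/first (26): +5 — 26 left.
Client X first at 22: fill all 6 — 20 left.
Fill Client P first block (8 at 20) — 12 left.
Fill Client L second block (12 at 15) — 0 left.
Total = 26×5 + 22×6 + 20×8 + 15×12 = 602.

602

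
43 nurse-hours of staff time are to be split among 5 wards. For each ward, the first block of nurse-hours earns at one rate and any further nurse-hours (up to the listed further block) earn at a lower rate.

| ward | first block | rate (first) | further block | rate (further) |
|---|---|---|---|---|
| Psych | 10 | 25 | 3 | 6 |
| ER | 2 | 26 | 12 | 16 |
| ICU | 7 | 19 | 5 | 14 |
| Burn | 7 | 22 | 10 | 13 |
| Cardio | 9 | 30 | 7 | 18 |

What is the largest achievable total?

1001

Order all 10 blocks by rate: Cardio/tier1 30 > ER/tier1 26 > Psych/tier1 25 > Burn/tier1 22 > ICU/tier1 19 > Cardio/tier2 18 > ER/tier2 16 > ICU/tier2 14 > Burn/tier2 13 > Psych/tier2 6.
Fill Cardio tier1 block (9 at 30) ; 34 left.
ER tier1 at 26: fill all 2 ; 32 left.
Psych/tier1 (25): +10 ; 22 left.
Burn tier1 at 22: fill all 7 ; 15 left.
ICU tier1 at 19: fill all 7 ; 8 left.
Cardio/tier2 (18): +7 ; 1 left.
1 remain; put them into ER tier2 at 16.
Total = 30×9 + 26×2 + 25×10 + 22×7 + 19×7 + 18×7 + 16×1 = 1001.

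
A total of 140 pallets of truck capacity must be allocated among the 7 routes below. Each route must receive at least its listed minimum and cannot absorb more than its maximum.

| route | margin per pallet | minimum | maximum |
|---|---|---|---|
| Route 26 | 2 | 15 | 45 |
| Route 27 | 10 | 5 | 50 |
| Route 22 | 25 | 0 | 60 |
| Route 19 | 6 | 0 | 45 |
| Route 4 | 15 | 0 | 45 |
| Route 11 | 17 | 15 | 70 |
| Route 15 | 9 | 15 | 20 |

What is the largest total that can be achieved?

Meeting every minimum uses 15+5+0+0+0+15+15 = 50 pallets, leaving 90.
Order the routes by margin per pallet: Route 22 25 > Route 11 17 > Route 4 15 > Route 27 10 > Route 15 9 > Route 19 6 > Route 26 2.
Route 22: +60 to 60 (cap) ; 30 left.
Only 30 left; Route 11 takes them to reach 45.
Total = 2×15 + 10×5 + 25×60 + 17×45 + 9×15 = 2480.

2480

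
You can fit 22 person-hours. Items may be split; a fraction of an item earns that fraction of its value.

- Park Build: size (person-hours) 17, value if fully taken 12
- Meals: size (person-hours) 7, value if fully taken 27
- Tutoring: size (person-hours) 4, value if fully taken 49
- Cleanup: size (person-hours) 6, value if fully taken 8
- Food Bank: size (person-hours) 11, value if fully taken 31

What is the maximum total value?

Best value per unit of size first: Tutoring 49/4≈12.2, Meals 27/7≈3.86, Food Bank 31/11≈2.82, Cleanup 8/6≈1.33, Park Build 12/17≈0.706.
Tutoring: take in full, 4 person-hours for value 49 → 18 left.
Take all of Meals (7 person-hours, value 27) → 11 person-hours left.
Food Bank: take in full, 11 person-hours for value 31 → 0 left.
Total value = 107.

107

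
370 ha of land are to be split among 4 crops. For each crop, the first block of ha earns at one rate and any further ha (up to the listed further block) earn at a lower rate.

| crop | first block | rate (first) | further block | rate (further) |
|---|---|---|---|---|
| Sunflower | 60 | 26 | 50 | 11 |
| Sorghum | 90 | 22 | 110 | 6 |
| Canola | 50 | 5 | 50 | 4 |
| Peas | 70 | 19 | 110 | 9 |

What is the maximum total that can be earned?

Treat each block as its own option and order by rate: Sunflower/tier1 26 > Sorghum/tier1 22 > Peas/tier1 19 > Sunflower/tier2 11 > Peas/tier2 9 > Sorghum/tier2 6 > Canola/tier1 5 > Canola/tier2 4.
Fill Sunflower tier1 block (60 at 26) → 310 left.
Fill Sorghum tier1 block (90 at 22) → 220 left.
Peas/tier1 (19): +70 → 150 left.
Sunflower/tier2 (11): +50 → 100 left.
Peas/tier2: +100 of 110 at 9; pool empty.
Total = 26×60 + 22×90 + 19×70 + 11×50 + 9×100 = 6320.

6320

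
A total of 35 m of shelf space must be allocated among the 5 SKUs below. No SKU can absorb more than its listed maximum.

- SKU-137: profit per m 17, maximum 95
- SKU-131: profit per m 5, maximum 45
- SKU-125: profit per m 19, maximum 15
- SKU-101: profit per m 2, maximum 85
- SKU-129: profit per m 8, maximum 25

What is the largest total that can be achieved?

625

Rank by profit per m: SKU-125 19 > SKU-137 17 > SKU-129 8 > SKU-131 5 > SKU-101 2.
Give SKU-125 15 to hit its cap of 15 — 20 left.
SKU-137: +20 (room for 95) → 20. Pool exhausted.
Total = 17×20 + 19×15 = 625.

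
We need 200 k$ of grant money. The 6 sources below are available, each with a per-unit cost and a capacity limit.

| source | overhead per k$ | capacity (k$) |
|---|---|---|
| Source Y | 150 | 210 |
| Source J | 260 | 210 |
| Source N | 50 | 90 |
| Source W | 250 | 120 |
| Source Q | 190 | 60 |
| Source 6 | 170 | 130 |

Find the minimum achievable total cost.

21000

Cheapest first:
Source N (50): use full 90 ; 110 k$ to go.
Source Y (150): take the remaining 110 ; done.
Source 6, Source Q, Source W, Source J: unused.
Cost = 90×50 + 110×150 = 21000.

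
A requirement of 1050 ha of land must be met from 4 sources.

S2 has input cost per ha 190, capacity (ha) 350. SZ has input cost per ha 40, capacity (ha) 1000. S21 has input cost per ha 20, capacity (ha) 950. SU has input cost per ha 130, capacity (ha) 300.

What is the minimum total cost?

Fill from the cheapest source first.
Take 950 from S21 at 20 — need 100 more.
SZ at 40: take 100 of its 1000 — requirement met.
SU, S2: unused.
Cost = 950×20 + 100×40 = 23000.

23000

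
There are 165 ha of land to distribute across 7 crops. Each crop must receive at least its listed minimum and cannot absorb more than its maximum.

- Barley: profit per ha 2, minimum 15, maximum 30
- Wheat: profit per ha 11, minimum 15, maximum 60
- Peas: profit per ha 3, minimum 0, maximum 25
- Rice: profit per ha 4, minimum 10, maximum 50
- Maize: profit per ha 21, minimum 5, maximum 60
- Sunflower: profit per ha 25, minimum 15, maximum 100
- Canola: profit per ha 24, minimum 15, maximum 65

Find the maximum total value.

3320

Meeting every minimum uses 15+15+0+10+5+15+15 = 75 ha, leaving 90.
Highest profit per ha first: Sunflower 25 > Canola 24 > Maize 21 > Wheat 11 > Rice 4 > Peas 3 > Barley 2.
Give Sunflower 85 more to hit its cap of 100 ; 5 left.
Canola has room for 50 more but only 5 remain, so it gets 20.
Total = 2×15 + 11×15 + 4×10 + 21×5 + 25×100 + 24×20 = 3320.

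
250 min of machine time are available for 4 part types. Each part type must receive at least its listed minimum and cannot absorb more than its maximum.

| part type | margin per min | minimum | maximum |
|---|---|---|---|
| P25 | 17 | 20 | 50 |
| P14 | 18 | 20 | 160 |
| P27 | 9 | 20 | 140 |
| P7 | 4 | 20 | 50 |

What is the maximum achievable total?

Meeting every minimum uses 20+20+20+20 = 80 min, leaving 170.
Highest margin per min first: P14 18 > P25 17 > P27 9 > P7 4.
Give P14 140 more to hit its cap of 160 → 30 left.
P25: +30 to 50 (cap) → 0 left.
Total = 17×50 + 18×160 + 9×20 + 4×20 = 3990.

3990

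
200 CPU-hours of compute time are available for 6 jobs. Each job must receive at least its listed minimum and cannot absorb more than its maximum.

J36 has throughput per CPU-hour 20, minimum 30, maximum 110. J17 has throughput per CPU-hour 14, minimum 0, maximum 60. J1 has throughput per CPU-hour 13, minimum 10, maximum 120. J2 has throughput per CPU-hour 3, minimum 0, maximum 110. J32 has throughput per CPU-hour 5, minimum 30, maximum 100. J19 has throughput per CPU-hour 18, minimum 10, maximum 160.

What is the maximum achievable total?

Meeting every minimum uses 30+0+10+0+30+10 = 80 CPU-hours, leaving 120.
Highest throughput per CPU-hour first: J36 20 > J19 18 > J17 14 > J1 13 > J32 5 > J2 3.
Give J36 80 more to hit its cap of 110 ; 40 left.
Only 40 left; J19 takes them to reach 50.
Total = 20×110 + 13×10 + 5×30 + 18×50 = 3380.

3380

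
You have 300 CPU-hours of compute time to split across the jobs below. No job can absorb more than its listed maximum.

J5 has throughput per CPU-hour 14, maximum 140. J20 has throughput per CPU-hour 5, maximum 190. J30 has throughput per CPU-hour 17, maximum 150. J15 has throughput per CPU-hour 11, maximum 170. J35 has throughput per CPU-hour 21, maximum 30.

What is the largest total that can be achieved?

Highest throughput per CPU-hour first: J35 21 > J30 17 > J5 14 > J15 11 > J20 5.
J35: +30 to 30 (cap) — 270 left.
J30 takes 150 to reach its cap of 150 — 120 left.
Only 120 left; J5 takes them to reach 120.
Total = 14×120 + 17×150 + 21×30 = 4860.

4860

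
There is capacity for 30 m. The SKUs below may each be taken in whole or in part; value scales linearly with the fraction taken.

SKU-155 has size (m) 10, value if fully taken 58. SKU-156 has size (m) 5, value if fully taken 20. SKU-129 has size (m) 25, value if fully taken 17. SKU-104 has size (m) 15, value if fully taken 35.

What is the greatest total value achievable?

Rank by value-to-size ratio: SKU-155 58/10≈5.8, SKU-156 20/5≈4, SKU-104 35/15≈2.33, SKU-129 17/25≈0.68.
Take all of SKU-155 (10 m, value 58) — 20 m left.
All 5 m of SKU-156 fit (value 20) — 15 remain.
Take all of SKU-104 (15 m, value 35) — 0 m left.
Total value = 113.

113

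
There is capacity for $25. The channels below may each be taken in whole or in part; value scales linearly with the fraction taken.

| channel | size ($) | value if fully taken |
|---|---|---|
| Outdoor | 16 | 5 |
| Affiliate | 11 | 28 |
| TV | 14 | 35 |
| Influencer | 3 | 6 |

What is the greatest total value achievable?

Sort by value density: Affiliate 28/11≈2.55, TV 35/14≈2.5, Influencer 6/3≈2, Outdoor 5/16≈0.312.
All 11 $ of Affiliate fit (value 28) → 14 remain.
All 14 $ of TV fit (value 35) → 0 remain.
Total value = 63.

63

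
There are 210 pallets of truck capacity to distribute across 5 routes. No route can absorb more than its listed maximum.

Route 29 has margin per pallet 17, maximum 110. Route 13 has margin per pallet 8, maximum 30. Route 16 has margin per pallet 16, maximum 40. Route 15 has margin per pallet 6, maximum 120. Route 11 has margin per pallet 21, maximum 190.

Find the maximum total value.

Rank by margin per pallet: Route 11 21 > Route 29 17 > Route 16 16 > Route 13 8 > Route 15 6.
Route 11: +190 to 190 (cap) → 20 left.
Route 29: +20 (room for 110) → 20. Pool exhausted.
Total = 17×20 + 21×190 = 4330.

4330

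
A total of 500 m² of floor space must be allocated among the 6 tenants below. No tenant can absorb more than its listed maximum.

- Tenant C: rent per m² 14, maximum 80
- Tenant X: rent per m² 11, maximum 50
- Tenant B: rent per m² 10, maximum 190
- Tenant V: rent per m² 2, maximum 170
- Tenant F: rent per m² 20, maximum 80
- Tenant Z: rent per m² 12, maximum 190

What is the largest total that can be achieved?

Rank by rent per m²: Tenant F 20 > Tenant C 14 > Tenant Z 12 > Tenant X 11 > Tenant B 10 > Tenant V 2.
Tenant F takes 80 to reach its cap of 80 ; 420 left.
Tenant C takes 80 to reach its cap of 80 ; 340 left.
Give Tenant Z 190 to hit its cap of 190 ; 150 left.
Give Tenant X 50 to hit its cap of 50 ; 100 left.
Tenant B has room for 190 but only 100 remain, so it gets 100.
Total = 14×80 + 11×50 + 10×100 + 20×80 + 12×190 = 6550.

6550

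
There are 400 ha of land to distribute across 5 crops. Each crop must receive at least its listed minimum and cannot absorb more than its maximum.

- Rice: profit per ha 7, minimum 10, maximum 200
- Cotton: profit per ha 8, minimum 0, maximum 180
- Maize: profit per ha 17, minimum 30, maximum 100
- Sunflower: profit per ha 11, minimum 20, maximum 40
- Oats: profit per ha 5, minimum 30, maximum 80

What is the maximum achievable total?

4080

Meeting every minimum uses 10+0+30+20+30 = 90 ha, leaving 310.
Rank by profit per ha: Maize 17 > Sunflower 11 > Cotton 8 > Rice 7 > Oats 5.
Maize: +70 to 100 (cap) ; 240 left.
Sunflower takes 20 more to reach its cap of 40 ; 220 left.
Cotton: +180 to 180 (cap) ; 40 left.
Rice: +40 (room for 190) → 50. Pool exhausted.
Total = 7×50 + 8×180 + 17×100 + 11×40 + 5×30 = 4080.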